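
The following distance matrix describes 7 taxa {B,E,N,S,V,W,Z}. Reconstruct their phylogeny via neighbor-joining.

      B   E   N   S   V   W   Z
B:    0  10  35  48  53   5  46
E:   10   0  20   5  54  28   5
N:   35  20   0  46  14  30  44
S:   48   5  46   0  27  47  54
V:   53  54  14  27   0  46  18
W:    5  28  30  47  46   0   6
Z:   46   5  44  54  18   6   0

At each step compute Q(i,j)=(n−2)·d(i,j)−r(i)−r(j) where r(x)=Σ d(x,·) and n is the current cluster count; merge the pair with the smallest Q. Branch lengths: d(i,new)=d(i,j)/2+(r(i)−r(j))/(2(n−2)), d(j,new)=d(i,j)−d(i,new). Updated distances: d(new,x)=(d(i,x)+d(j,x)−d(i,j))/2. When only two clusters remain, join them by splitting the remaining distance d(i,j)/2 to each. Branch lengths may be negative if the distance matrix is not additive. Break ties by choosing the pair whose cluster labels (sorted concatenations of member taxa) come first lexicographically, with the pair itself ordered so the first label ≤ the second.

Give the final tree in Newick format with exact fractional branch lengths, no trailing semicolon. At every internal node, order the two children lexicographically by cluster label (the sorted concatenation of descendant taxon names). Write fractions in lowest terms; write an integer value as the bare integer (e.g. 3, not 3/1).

iteration 1: select B,W (d=5, Q=-334); attach at lengths (6, -1); label the merged cluster BW
  updated: d(BW,E)=33/2, d(BW,N)=30, d(BW,S)=45, d(BW,V)=47, d(BW,Z)=47/2
iteration 2: select N,V (d=14, Q=-258); attach at lengths (25/4, 31/4); label the merged cluster NV
  updated: d(BW,NV)=63/2, d(E,NV)=30, d(NV,S)=59/2, d(NV,Z)=24
iteration 3: select E,S (d=5, Q=-175); attach at lengths (-31/3, 46/3); label the merged cluster ES
  updated: d(BW,ES)=113/4, d(ES,NV)=109/4, d(ES,Z)=27
iteration 4: select BW,Z (d=47/2, Q=-443/4); attach at lengths (223/16, 153/16); label the merged cluster BWZ
  updated: d(BWZ,ES)=127/8, d(BWZ,NV)=16
iteration 5: select BWZ,ES (d=127/8, Q=-473/8); attach at lengths (37/16, 217/16); label the merged cluster BESWZ
  updated: d(BESWZ,NV)=219/16
iteration 6: select BESWZ,NV (d=219/16); attach at lengths (219/32, 219/32); label the merged cluster BENSVWZ
final tree: ((((B:6,W:-1):223/16,Z:153/16):37/16,(E:-31/3,S:46/3):217/16):219/32,(N:25/4,V:31/4):219/32)
total length: 1233/16

((((B:6,W:-1):223/16,Z:153/16):37/16,(E:-31/3,S:46/3):217/16):219/32,(N:25/4,V:31/4):219/32)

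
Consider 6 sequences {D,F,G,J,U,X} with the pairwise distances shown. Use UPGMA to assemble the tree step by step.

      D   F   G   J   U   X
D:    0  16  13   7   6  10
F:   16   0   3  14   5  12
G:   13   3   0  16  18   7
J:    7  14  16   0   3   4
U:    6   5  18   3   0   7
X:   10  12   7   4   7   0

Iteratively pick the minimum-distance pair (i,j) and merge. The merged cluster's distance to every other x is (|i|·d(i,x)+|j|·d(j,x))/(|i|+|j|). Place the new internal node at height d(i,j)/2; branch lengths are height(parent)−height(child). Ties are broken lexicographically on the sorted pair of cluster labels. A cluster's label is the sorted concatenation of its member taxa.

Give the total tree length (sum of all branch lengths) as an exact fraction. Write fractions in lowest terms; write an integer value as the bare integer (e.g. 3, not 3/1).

533/24

step 1: merge (F,G) at d=3; branch lengths F→3/2, G→3/2; new cluster FG
  updated: d(D,FG)=29/2, d(FG,J)=15, d(FG,U)=23/2, d(FG,X)=19/2
step 2: merge (J,U) at d=3; branch lengths J→3/2, U→3/2; new cluster JU
  updated: d(D,JU)=13/2, d(FG,JU)=53/4, d(JU,X)=11/2
step 3: merge (JU,X) at d=11/2; branch lengths JU→5/4, X→11/4; new cluster JUX
  updated: d(D,JUX)=23/3, d(FG,JUX)=12
step 4: merge (D,JUX) at d=23/3; branch lengths D→23/6, JUX→13/12; new cluster DJUX
  updated: d(DJUX,FG)=101/8
step 5: merge (DJUX,FG) at d=101/8; branch lengths DJUX→119/48, FG→77/16; new cluster DFGJUX
final tree: ((D:23/6,((J:3/2,U:3/2):5/4,X:11/4):13/12):119/48,(F:3/2,G:3/2):77/16)
total length: 533/24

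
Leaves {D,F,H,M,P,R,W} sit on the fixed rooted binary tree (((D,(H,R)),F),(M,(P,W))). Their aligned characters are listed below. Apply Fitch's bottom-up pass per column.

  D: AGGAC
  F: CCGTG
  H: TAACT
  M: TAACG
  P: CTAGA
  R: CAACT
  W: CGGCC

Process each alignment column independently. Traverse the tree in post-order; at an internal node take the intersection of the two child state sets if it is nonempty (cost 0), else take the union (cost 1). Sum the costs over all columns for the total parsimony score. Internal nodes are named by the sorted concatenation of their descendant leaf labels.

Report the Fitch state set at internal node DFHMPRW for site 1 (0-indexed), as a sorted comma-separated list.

A,G

[col 0] HR: children H:{T}, R:{C} ∪→ {C,T}; cost 1
[col 0] DHR: children D:{A}, HR:{C,T} ∪→ {A,C,T}; cost 1
[col 0] DFHR: children DHR:{A,C,T}, F:{C} ∩→ {C}; cost 0
[col 0] PW: children P:{C}, W:{C} ∩→ {C}; cost 0
[col 0] MPW: children M:{T}, PW:{C} ∪→ {C,T}; cost 1
[col 0] DFHMPRW: children DFHR:{C}, MPW:{C,T} ∩→ {C}; cost 0
[col 1] HR: children H:{A}, R:{A} ∩→ {A}; cost 0
[col 1] DHR: children D:{G}, HR:{A} ∪→ {A,G}; cost 1
[col 1] DFHR: children DHR:{A,G}, F:{C} ∪→ {A,C,G}; cost 1
[col 1] PW: children P:{T}, W:{G} ∪→ {G,T}; cost 1
[col 1] MPW: children M:{A}, PW:{G,T} ∪→ {A,G,T}; cost 1
[col 1] DFHMPRW: children DFHR:{A,C,G}, MPW:{A,G,T} ∩→ {A,G}; cost 0
[col 2] HR: children H:{A}, R:{A} ∩→ {A}; cost 0
[col 2] DHR: children D:{G}, HR:{A} ∪→ {A,G}; cost 1
[col 2] DFHR: children DHR:{A,G}, F:{G} ∩→ {G}; cost 0
[col 2] PW: children P:{A}, W:{G} ∪→ {A,G}; cost 1
[col 2] MPW: children M:{A}, PW:{A,G} ∩→ {A}; cost 0
[col 2] DFHMPRW: children DFHR:{G}, MPW:{A} ∪→ {A,G}; cost 1
[col 3] HR: children H:{C}, R:{C} ∩→ {C}; cost 0
[col 3] DHR: children D:{A}, HR:{C} ∪→ {A,C}; cost 1
[col 3] DFHR: children DHR:{A,C}, F:{T} ∪→ {A,C,T}; cost 1
[col 3] PW: children P:{G}, W:{C} ∪→ {C,G}; cost 1
[col 3] MPW: children M:{C}, PW:{C,G} ∩→ {C}; cost 0
[col 3] DFHMPRW: children DFHR:{A,C,T}, MPW:{C} ∩→ {C}; cost 0
[col 4] HR: children H:{T}, R:{T} ∩→ {T}; cost 0
[col 4] DHR: children D:{C}, HR:{T} ∪→ {C,T}; cost 1
[col 4] DFHR: children DHR:{C,T}, F:{G} ∪→ {C,G,T}; cost 1
[col 4] PW: children P:{A}, W:{C} ∪→ {A,C}; cost 1
[col 4] MPW: children M:{G}, PW:{A,C} ∪→ {A,C,G}; cost 1
[col 4] DFHMPRW: children DFHR:{C,G,T}, MPW:{A,C,G} ∩→ {C,G}; cost 0
per-site changes: [3, 4, 3, 3, 4]; total = 17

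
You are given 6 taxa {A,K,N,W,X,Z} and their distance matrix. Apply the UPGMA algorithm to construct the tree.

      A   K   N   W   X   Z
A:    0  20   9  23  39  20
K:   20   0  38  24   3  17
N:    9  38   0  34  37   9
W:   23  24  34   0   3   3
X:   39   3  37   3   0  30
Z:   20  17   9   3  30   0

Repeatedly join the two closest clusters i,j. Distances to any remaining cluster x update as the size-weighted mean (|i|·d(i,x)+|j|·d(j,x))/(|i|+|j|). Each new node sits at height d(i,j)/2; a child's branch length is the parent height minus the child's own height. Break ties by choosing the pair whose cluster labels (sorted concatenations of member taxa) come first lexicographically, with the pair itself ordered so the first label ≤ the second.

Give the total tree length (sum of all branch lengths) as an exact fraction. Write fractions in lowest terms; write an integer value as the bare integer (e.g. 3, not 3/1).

177/4

1. join K+X (d=3) ⇒ KX; edges |K|=3/2, |X|=3/2
  updated: d(A,KX)=59/2, d(KX,N)=75/2, d(KX,W)=27/2, d(KX,Z)=47/2
2. join W+Z (d=3) ⇒ WZ; edges |W|=3/2, |Z|=3/2
  updated: d(A,WZ)=43/2, d(KX,WZ)=37/2, d(N,WZ)=43/2
3. join A+N (d=9) ⇒ AN; edges |A|=9/2, |N|=9/2
  updated: d(AN,KX)=67/2, d(AN,WZ)=43/2
4. join KX+WZ (d=37/2) ⇒ KWXZ; edges |KX|=31/4, |WZ|=31/4
  updated: d(AN,KWXZ)=55/2
5. join AN+KWXZ (d=55/2) ⇒ AKNWXZ; edges |AN|=37/4, |KWXZ|=9/2
final tree: ((A:9/2,N:9/2):37/4,((K:3/2,X:3/2):31/4,(W:3/2,Z:3/2):31/4):9/2)
total length: 177/4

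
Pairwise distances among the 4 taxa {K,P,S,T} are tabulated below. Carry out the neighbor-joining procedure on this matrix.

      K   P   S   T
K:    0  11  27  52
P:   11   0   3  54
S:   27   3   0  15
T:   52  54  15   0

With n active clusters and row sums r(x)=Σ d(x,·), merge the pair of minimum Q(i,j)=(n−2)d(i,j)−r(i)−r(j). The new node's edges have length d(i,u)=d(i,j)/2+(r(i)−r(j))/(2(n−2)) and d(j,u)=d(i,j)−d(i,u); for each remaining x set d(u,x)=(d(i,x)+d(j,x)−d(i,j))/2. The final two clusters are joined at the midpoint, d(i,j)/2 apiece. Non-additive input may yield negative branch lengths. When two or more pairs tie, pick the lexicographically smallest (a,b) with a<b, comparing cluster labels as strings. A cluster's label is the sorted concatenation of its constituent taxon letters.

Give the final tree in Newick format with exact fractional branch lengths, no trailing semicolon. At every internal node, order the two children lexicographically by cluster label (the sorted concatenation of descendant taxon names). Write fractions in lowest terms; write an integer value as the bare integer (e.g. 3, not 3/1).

(((K:11,P:0):21,S:-23/2):53/4,T:53/4)

step 1: merge (K,P) at d=11, Q=-136; branch lengths K→11, P→0; new cluster KP
  updated: d(KP,S)=19/2, d(KP,T)=95/2
step 2: merge (KP,S) at d=19/2, Q=-72; branch lengths KP→21, S→-23/2; new cluster KPS
  updated: d(KPS,T)=53/2
step 3: merge (KPS,T) at d=53/2; branch lengths KPS→53/4, T→53/4; new cluster KPST
final tree: (((K:11,P:0):21,S:-23/2):53/4,T:53/4)
total length: 47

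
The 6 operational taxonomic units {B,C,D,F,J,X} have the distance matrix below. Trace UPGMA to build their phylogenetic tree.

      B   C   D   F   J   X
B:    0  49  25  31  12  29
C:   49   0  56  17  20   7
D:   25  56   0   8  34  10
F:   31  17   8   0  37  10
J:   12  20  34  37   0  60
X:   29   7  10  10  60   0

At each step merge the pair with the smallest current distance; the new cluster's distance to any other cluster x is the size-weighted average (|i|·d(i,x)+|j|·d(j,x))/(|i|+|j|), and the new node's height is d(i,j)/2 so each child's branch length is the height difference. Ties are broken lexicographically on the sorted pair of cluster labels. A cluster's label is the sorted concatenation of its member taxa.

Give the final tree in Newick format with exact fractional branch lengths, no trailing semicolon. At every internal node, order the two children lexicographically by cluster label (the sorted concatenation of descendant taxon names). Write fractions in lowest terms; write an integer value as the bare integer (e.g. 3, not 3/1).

((B:6,J:6):189/16,((C:7/2,X:7/2):65/8,(D:4,F:4):61/8):99/16)

step 1: merge (C,X) at d=7; branch lengths C→7/2, X→7/2; new cluster CX
  updated: d(B,CX)=39, d(CX,D)=33, d(CX,F)=27/2, d(CX,J)=40
step 2: merge (D,F) at d=8; branch lengths D→4, F→4; new cluster DF
  updated: d(B,DF)=28, d(CX,DF)=93/4, d(DF,J)=71/2
step 3: merge (B,J) at d=12; branch lengths B→6, J→6; new cluster BJ
  updated: d(BJ,CX)=79/2, d(BJ,DF)=127/4
step 4: merge (CX,DF) at d=93/4; branch lengths CX→65/8, DF→61/8; new cluster CDFX
  updated: d(BJ,CDFX)=285/8
step 5: merge (BJ,CDFX) at d=285/8; branch lengths BJ→189/16, CDFX→99/16; new cluster BCDFJX
final tree: ((B:6,J:6):189/16,((C:7/2,X:7/2):65/8,(D:4,F:4):61/8):99/16)
total length: 243/4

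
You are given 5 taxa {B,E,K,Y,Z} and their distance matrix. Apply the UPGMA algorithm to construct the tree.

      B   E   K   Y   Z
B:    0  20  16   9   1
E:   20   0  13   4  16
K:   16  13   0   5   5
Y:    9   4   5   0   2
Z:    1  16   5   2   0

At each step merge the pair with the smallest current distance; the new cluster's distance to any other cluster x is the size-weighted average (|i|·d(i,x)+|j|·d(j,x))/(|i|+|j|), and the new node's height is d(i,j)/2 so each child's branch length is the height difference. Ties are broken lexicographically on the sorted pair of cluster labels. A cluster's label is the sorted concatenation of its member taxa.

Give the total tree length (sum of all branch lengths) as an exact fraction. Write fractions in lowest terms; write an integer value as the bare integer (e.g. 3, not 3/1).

55/3

iteration 1: select B,Z (d=1); attach at lengths (1/2, 1/2); label the merged cluster BZ
  updated: d(BZ,E)=18, d(BZ,K)=21/2, d(BZ,Y)=11/2
iteration 2: select E,Y (d=4); attach at lengths (2, 2); label the merged cluster EY
  updated: d(BZ,EY)=47/4, d(EY,K)=9
iteration 3: select EY,K (d=9); attach at lengths (5/2, 9/2); label the merged cluster EKY
  updated: d(BZ,EKY)=34/3
iteration 4: select BZ,EKY (d=34/3); attach at lengths (31/6, 7/6); label the merged cluster BEKYZ
final tree: ((B:1/2,Z:1/2):31/6,((E:2,Y:2):5/2,K:9/2):7/6)
total length: 55/3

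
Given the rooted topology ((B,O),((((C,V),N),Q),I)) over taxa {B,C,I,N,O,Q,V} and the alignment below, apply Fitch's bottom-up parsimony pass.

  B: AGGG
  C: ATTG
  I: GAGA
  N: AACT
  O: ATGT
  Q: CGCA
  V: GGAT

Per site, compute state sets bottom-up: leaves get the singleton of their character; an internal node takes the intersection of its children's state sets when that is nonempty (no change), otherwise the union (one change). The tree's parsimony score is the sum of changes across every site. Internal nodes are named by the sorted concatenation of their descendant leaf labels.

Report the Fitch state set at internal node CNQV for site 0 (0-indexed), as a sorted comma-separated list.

[col 0] BO: children B:{A}, O:{A} ∩→ {A}; cost 0
[col 0] CV: children C:{A}, V:{G} ∪→ {A,G}; cost 1
[col 0] CNV: children CV:{A,G}, N:{A} ∩→ {A}; cost 0
[col 0] CNQV: children CNV:{A}, Q:{C} ∪→ {A,C}; cost 1
[col 0] CINQV: children CNQV:{A,C}, I:{G} ∪→ {A,C,G}; cost 1
[col 0] BCINOQV: children BO:{A}, CINQV:{A,C,G} ∩→ {A}; cost 0
[col 1] BO: children B:{G}, O:{T} ∪→ {G,T}; cost 1
[col 1] CV: children C:{T}, V:{G} ∪→ {G,T}; cost 1
[col 1] CNV: children CV:{G,T}, N:{A} ∪→ {A,G,T}; cost 1
[col 1] CNQV: children CNV:{A,G,T}, Q:{G} ∩→ {G}; cost 0
[col 1] CINQV: children CNQV:{G}, I:{A} ∪→ {A,G}; cost 1
[col 1] BCINOQV: children BO:{G,T}, CINQV:{A,G} ∩→ {G}; cost 0
[col 2] BO: children B:{G}, O:{G} ∩→ {G}; cost 0
[col 2] CV: children C:{T}, V:{A} ∪→ {A,T}; cost 1
[col 2] CNV: children CV:{A,T}, N:{C} ∪→ {A,C,T}; cost 1
[col 2] CNQV: children CNV:{A,C,T}, Q:{C} ∩→ {C}; cost 0
[col 2] CINQV: children CNQV:{C}, I:{G} ∪→ {C,G}; cost 1
[col 2] BCINOQV: children BO:{G}, CINQV:{C,G} ∩→ {G}; cost 0
[col 3] BO: children B:{G}, O:{T} ∪→ {G,T}; cost 1
[col 3] CV: children C:{G}, V:{T} ∪→ {G,T}; cost 1
[col 3] CNV: children CV:{G,T}, N:{T} ∩→ {T}; cost 0
[col 3] CNQV: children CNV:{T}, Q:{A} ∪→ {A,T}; cost 1
[col 3] CINQV: children CNQV:{A,T}, I:{A} ∩→ {A}; cost 0
[col 3] BCINOQV: children BO:{G,T}, CINQV:{A} ∪→ {A,G,T}; cost 1
per-site changes: [3, 4, 3, 4]; total = 14

A,C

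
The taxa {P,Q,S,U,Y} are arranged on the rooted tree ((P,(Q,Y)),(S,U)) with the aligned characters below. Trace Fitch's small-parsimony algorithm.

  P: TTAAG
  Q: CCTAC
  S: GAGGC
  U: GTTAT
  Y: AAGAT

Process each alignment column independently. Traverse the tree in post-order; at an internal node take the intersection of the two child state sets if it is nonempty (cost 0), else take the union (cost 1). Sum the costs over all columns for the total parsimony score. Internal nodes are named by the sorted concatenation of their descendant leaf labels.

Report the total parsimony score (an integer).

[col 0] QY: children Q:{C}, Y:{A} ∪→ {A,C}; cost 1
[col 0] PQY: children P:{T}, QY:{A,C} ∪→ {A,C,T}; cost 1
[col 0] SU: children S:{G}, U:{G} ∩→ {G}; cost 0
[col 0] PQSUY: children PQY:{A,C,T}, SU:{G} ∪→ {A,C,G,T}; cost 1
[col 1] QY: children Q:{C}, Y:{A} ∪→ {A,C}; cost 1
[col 1] PQY: children P:{T}, QY:{A,C} ∪→ {A,C,T}; cost 1
[col 1] SU: children S:{A}, U:{T} ∪→ {A,T}; cost 1
[col 1] PQSUY: children PQY:{A,C,T}, SU:{A,T} ∩→ {A,T}; cost 0
[col 2] QY: children Q:{T}, Y:{G} ∪→ {G,T}; cost 1
[col 2] PQY: children P:{A}, QY:{G,T} ∪→ {A,G,T}; cost 1
[col 2] SU: children S:{G}, U:{T} ∪→ {G,T}; cost 1
[col 2] PQSUY: children PQY:{A,G,T}, SU:{G,T} ∩→ {G,T}; cost 0
[col 3] QY: children Q:{A}, Y:{A} ∩→ {A}; cost 0
[col 3] PQY: children P:{A}, QY:{A} ∩→ {A}; cost 0
[col 3] SU: children S:{G}, U:{A} ∪→ {A,G}; cost 1
[col 3] PQSUY: children PQY:{A}, SU:{A,G} ∩→ {A}; cost 0
[col 4] QY: children Q:{C}, Y:{T} ∪→ {C,T}; cost 1
[col 4] PQY: children P:{G}, QY:{C,T} ∪→ {C,G,T}; cost 1
[col 4] SU: children S:{C}, U:{T} ∪→ {C,T}; cost 1
[col 4] PQSUY: children PQY:{C,G,T}, SU:{C,T} ∩→ {C,T}; cost 0
per-site changes: [3, 3, 3, 1, 3]; total = 13

13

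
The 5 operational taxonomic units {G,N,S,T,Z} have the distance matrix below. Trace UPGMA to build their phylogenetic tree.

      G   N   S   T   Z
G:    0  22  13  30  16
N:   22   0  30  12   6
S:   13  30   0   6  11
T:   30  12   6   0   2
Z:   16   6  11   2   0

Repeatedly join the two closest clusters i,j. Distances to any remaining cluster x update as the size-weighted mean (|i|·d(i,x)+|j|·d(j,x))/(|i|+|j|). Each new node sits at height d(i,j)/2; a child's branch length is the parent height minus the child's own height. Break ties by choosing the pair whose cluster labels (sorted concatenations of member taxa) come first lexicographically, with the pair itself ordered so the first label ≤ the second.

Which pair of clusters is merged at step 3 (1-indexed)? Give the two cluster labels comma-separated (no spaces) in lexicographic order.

step 1: merge (T,Z) at d=2; branch lengths T→1, Z→1; new cluster TZ
  updated: d(G,TZ)=23, d(N,TZ)=9, d(S,TZ)=17/2
step 2: merge (S,TZ) at d=17/2; branch lengths S→17/4, TZ→13/4; new cluster STZ
  updated: d(G,STZ)=59/3, d(N,STZ)=16
step 3: merge (N,STZ) at d=16; branch lengths N→8, STZ→15/4; new cluster NSTZ
  updated: d(G,NSTZ)=81/4
step 4: merge (G,NSTZ) at d=81/4; branch lengths G→81/8, NSTZ→17/8; new cluster GNSTZ
final tree: (G:81/8,(N:8,(S:17/4,(T:1,Z:1):13/4):15/4):17/8)
total length: 67/2

N,STZ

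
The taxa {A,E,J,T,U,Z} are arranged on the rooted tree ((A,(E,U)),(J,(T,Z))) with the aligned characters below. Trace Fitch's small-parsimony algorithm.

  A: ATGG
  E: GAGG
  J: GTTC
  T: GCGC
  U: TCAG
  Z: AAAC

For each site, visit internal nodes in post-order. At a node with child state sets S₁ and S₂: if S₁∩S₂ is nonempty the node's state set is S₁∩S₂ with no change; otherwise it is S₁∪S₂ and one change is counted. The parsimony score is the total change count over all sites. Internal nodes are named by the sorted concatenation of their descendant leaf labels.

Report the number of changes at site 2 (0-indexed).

[col 0] EU: children E:{G}, U:{T} ∪→ {G,T}; cost 1
[col 0] AEU: children A:{A}, EU:{G,T} ∪→ {A,G,T}; cost 1
[col 0] TZ: children T:{G}, Z:{A} ∪→ {A,G}; cost 1
[col 0] JTZ: children J:{G}, TZ:{A,G} ∩→ {G}; cost 0
[col 0] AEJTUZ: children AEU:{A,G,T}, JTZ:{G} ∩→ {G}; cost 0
[col 1] EU: children E:{A}, U:{C} ∪→ {A,C}; cost 1
[col 1] AEU: children A:{T}, EU:{A,C} ∪→ {A,C,T}; cost 1
[col 1] TZ: children T:{C}, Z:{A} ∪→ {A,C}; cost 1
[col 1] JTZ: children J:{T}, TZ:{A,C} ∪→ {A,C,T}; cost 1
[col 1] AEJTUZ: children AEU:{A,C,T}, JTZ:{A,C,T} ∩→ {A,C,T}; cost 0
[col 2] EU: children E:{G}, U:{A} ∪→ {A,G}; cost 1
[col 2] AEU: children A:{G}, EU:{A,G} ∩→ {G}; cost 0
[col 2] TZ: children T:{G}, Z:{A} ∪→ {A,G}; cost 1
[col 2] JTZ: children J:{T}, TZ:{A,G} ∪→ {A,G,T}; cost 1
[col 2] AEJTUZ: children AEU:{G}, JTZ:{A,G,T} ∩→ {G}; cost 0
[col 3] EU: children E:{G}, U:{G} ∩→ {G}; cost 0
[col 3] AEU: children A:{G}, EU:{G} ∩→ {G}; cost 0
[col 3] TZ: children T:{C}, Z:{C} ∩→ {C}; cost 0
[col 3] JTZ: children J:{C}, TZ:{C} ∩→ {C}; cost 0
[col 3] AEJTUZ: children AEU:{G}, JTZ:{C} ∪→ {C,G}; cost 1
per-site changes: [3, 4, 3, 1]; total = 11

3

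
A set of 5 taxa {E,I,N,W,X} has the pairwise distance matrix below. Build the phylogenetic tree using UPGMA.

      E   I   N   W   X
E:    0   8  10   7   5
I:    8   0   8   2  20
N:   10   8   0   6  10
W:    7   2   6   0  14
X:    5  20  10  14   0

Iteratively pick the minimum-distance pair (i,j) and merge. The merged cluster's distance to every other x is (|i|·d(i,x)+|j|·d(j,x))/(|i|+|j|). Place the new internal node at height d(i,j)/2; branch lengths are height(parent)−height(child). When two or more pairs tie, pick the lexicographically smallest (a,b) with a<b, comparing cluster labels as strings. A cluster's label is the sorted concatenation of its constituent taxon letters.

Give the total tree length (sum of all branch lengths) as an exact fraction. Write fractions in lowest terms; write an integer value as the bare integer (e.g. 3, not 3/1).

1. join I+W (d=2) ⇒ IW; edges |I|=1, |W|=1
  updated: d(E,IW)=15/2, d(IW,N)=7, d(IW,X)=17
2. join E+X (d=5) ⇒ EX; edges |E|=5/2, |X|=5/2
  updated: d(EX,IW)=49/4, d(EX,N)=10
3. join IW+N (d=7) ⇒ INW; edges |IW|=5/2, |N|=7/2
  updated: d(EX,INW)=23/2
4. join EX+INW (d=23/2) ⇒ EINWX; edges |EX|=13/4, |INW|=9/4
final tree: ((E:5/2,X:5/2):13/4,((I:1,W:1):5/2,N:7/2):9/4)
total length: 37/2

37/2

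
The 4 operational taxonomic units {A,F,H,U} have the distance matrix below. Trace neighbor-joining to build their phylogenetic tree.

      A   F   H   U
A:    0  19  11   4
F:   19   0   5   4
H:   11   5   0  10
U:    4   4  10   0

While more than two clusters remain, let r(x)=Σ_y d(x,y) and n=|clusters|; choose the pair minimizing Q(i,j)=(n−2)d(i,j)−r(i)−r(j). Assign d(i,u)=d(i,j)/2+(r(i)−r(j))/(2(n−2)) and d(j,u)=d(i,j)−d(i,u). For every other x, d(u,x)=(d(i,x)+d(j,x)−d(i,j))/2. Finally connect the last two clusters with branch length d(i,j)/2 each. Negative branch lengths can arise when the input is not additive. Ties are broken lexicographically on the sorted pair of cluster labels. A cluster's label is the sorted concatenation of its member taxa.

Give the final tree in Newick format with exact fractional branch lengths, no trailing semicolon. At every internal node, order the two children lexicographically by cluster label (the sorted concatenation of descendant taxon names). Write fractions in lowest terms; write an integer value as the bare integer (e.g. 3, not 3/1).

(((A:6,U:-2):13/2,F:3):1,H:1)

1. join A+U (d=4, Q=-44) ⇒ AU; edges |A|=6, |U|=-2
  updated: d(AU,F)=19/2, d(AU,H)=17/2
2. join AU+F (d=19/2, Q=-23) ⇒ AFU; edges |AU|=13/2, |F|=3
  updated: d(AFU,H)=2
3. join AFU+H (d=2) ⇒ AFHU; edges |AFU|=1, |H|=1
final tree: (((A:6,U:-2):13/2,F:3):1,H:1)
total length: 31/2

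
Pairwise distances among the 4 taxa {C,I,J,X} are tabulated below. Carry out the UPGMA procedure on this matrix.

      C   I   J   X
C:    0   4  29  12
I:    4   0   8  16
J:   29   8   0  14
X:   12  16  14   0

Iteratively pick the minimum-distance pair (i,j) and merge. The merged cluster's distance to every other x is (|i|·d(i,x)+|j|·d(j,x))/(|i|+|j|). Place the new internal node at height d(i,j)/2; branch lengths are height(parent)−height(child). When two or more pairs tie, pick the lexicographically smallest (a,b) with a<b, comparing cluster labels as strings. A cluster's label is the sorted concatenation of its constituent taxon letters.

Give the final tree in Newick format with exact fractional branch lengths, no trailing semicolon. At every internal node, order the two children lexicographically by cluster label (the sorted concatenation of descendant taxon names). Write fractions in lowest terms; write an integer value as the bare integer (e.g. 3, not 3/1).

(((C:2,I:2):5,X:7):3/2,J:17/2)

1. join C+I (d=4) ⇒ CI; edges |C|=2, |I|=2
  updated: d(CI,J)=37/2, d(CI,X)=14
2. join CI+X (d=14) ⇒ CIX; edges |CI|=5, |X|=7
  updated: d(CIX,J)=17
3. join CIX+J (d=17) ⇒ CIJX; edges |CIX|=3/2, |J|=17/2
final tree: (((C:2,I:2):5,X:7):3/2,J:17/2)
total length: 26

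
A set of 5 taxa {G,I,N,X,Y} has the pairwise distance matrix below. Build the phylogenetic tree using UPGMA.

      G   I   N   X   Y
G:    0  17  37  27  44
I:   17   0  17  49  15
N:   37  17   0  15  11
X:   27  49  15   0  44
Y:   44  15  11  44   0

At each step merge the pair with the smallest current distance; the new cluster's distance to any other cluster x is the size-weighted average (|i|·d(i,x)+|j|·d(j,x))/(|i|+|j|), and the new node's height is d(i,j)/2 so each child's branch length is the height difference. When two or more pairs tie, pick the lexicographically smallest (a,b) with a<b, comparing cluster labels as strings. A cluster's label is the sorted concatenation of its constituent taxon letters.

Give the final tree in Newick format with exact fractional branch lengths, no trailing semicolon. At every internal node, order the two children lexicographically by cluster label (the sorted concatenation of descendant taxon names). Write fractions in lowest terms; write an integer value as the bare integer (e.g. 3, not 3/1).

iteration 1: select N,Y (d=11); attach at lengths (11/2, 11/2); label the merged cluster NY
  updated: d(G,NY)=81/2, d(I,NY)=16, d(NY,X)=59/2
iteration 2: select I,NY (d=16); attach at lengths (8, 5/2); label the merged cluster INY
  updated: d(G,INY)=98/3, d(INY,X)=36
iteration 3: select G,X (d=27); attach at lengths (27/2, 27/2); label the merged cluster GX
  updated: d(GX,INY)=103/3
iteration 4: select GX,INY (d=103/3); attach at lengths (11/3, 55/6); label the merged cluster GINXY
final tree: ((G:27/2,X:27/2):11/3,(I:8,(N:11/2,Y:11/2):5/2):55/6)
total length: 184/3

((G:27/2,X:27/2):11/3,(I:8,(N:11/2,Y:11/2):5/2):55/6)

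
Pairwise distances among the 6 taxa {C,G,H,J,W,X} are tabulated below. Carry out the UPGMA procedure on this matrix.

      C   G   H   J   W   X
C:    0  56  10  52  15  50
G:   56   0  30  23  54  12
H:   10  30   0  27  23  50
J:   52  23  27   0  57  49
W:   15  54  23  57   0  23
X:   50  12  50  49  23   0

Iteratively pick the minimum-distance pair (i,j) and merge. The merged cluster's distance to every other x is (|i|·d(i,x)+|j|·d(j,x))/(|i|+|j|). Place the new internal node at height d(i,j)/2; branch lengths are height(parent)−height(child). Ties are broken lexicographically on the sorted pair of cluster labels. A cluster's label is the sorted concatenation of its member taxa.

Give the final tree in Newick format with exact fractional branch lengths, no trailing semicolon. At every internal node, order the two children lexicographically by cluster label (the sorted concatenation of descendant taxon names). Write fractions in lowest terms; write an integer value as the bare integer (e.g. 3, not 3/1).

(((C:5,H:5):9/2,W:19/2):38/3,((G:6,X:6):12,J:18):25/6)

iteration 1: select C,H (d=10); attach at lengths (5, 5); label the merged cluster CH
  updated: d(CH,G)=43, d(CH,J)=79/2, d(CH,W)=19, d(CH,X)=50
iteration 2: select G,X (d=12); attach at lengths (6, 6); label the merged cluster GX
  updated: d(CH,GX)=93/2, d(GX,J)=36, d(GX,W)=77/2
iteration 3: select CH,W (d=19); attach at lengths (9/2, 19/2); label the merged cluster CHW
  updated: d(CHW,GX)=263/6, d(CHW,J)=136/3
iteration 4: select GX,J (d=36); attach at lengths (12, 18); label the merged cluster GJX
  updated: d(CHW,GJX)=133/3
iteration 5: select CHW,GJX (d=133/3); attach at lengths (38/3, 25/6); label the merged cluster CGHJWX
final tree: (((C:5,H:5):9/2,W:19/2):38/3,((G:6,X:6):12,J:18):25/6)
total length: 497/6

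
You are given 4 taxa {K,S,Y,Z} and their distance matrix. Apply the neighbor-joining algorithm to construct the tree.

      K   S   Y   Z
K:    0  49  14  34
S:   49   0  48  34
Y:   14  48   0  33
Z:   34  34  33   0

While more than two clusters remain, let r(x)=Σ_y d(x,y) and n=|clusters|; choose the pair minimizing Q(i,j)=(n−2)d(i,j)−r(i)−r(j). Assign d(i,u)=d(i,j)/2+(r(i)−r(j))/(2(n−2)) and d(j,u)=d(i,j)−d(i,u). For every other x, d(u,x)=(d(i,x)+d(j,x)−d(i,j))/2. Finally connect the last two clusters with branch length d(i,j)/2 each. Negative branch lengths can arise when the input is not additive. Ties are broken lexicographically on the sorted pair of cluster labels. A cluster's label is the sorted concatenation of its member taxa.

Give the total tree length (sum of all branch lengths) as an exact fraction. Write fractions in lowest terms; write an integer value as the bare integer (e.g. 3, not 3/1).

1. join K+Y (d=14, Q=-164) ⇒ KY; edges |K|=15/2, |Y|=13/2
  updated: d(KY,S)=83/2, d(KY,Z)=53/2
2. join KY+S (d=83/2, Q=-102) ⇒ KSY; edges |KY|=17, |S|=49/2
  updated: d(KSY,Z)=19/2
3. join KSY+Z (d=19/2) ⇒ KSYZ; edges |KSY|=19/4, |Z|=19/4
final tree: (((K:15/2,Y:13/2):17,S:49/2):19/4,Z:19/4)
total length: 65

65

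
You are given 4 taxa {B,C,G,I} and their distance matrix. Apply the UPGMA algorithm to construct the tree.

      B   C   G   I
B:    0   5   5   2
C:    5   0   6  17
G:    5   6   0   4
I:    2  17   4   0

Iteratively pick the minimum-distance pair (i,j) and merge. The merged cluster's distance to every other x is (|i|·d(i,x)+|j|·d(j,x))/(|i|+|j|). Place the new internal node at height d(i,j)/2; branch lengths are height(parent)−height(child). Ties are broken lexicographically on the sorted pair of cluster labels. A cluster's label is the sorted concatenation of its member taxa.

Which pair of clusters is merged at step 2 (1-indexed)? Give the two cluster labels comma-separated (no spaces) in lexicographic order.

iteration 1: select B,I (d=2); attach at lengths (1, 1); label the merged cluster BI
  updated: d(BI,C)=11, d(BI,G)=9/2
iteration 2: select BI,G (d=9/2); attach at lengths (5/4, 9/4); label the merged cluster BGI
  updated: d(BGI,C)=28/3
iteration 3: select BGI,C (d=28/3); attach at lengths (29/12, 14/3); label the merged cluster BCGI
final tree: (((B:1,I:1):5/4,G:9/4):29/12,C:14/3)
total length: 151/12

BI,G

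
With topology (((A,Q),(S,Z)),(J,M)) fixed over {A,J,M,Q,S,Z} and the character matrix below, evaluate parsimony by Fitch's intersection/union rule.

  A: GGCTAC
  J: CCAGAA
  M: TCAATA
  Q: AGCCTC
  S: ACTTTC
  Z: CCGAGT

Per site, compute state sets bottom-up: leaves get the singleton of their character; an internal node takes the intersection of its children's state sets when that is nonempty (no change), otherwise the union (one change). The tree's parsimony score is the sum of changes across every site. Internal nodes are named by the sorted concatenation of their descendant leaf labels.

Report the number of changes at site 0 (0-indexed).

AQ@0: {G} ∪ {A} = {A,G} (union, +1)
SZ@0: {A} ∪ {C} = {A,C} (union, +1)
AQSZ@0: {A,G} ∩ {A,C} = {A} (intersection, +0)
JM@0: {C} ∪ {T} = {C,T} (union, +1)
AJMQSZ@0: {A} ∪ {C,T} = {A,C,T} (union, +1)
AQ@1: {G} ∩ {G} = {G} (intersection, +0)
SZ@1: {C} ∩ {C} = {C} (intersection, +0)
AQSZ@1: {G} ∪ {C} = {C,G} (union, +1)
JM@1: {C} ∩ {C} = {C} (intersection, +0)
AJMQSZ@1: {C,G} ∩ {C} = {C} (intersection, +0)
AQ@2: {C} ∩ {C} = {C} (intersection, +0)
SZ@2: {T} ∪ {G} = {G,T} (union, +1)
AQSZ@2: {C} ∪ {G,T} = {C,G,T} (union, +1)
JM@2: {A} ∩ {A} = {A} (intersection, +0)
AJMQSZ@2: {C,G,T} ∪ {A} = {A,C,G,T} (union, +1)
AQ@3: {T} ∪ {C} = {C,T} (union, +1)
SZ@3: {T} ∪ {A} = {A,T} (union, +1)
AQSZ@3: {C,T} ∩ {A,T} = {T} (intersection, +0)
JM@3: {G} ∪ {A} = {A,G} (union, +1)
AJMQSZ@3: {T} ∪ {A,G} = {A,G,T} (union, +1)
AQ@4: {A} ∪ {T} = {A,T} (union, +1)
SZ@4: {T} ∪ {G} = {G,T} (union, +1)
AQSZ@4: {A,T} ∩ {G,T} = {T} (intersection, +0)
JM@4: {A} ∪ {T} = {A,T} (union, +1)
AJMQSZ@4: {T} ∩ {A,T} = {T} (intersection, +0)
AQ@5: {C} ∩ {C} = {C} (intersection, +0)
SZ@5: {C} ∪ {T} = {C,T} (union, +1)
AQSZ@5: {C} ∩ {C,T} = {C} (intersection, +0)
JM@5: {A} ∩ {A} = {A} (intersection, +0)
AJMQSZ@5: {C} ∪ {A} = {A,C} (union, +1)
per-site changes: [4, 1, 3, 4, 3, 2]; total = 17

4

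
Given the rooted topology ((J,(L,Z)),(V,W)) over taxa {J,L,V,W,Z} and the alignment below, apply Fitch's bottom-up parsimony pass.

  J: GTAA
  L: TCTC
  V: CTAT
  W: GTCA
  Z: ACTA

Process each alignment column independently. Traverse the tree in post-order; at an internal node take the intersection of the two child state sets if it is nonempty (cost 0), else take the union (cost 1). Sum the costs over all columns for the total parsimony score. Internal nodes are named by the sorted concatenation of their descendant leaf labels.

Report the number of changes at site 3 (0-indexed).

2

[col 0] LZ: children L:{T}, Z:{A} ∪→ {A,T}; cost 1
[col 0] JLZ: children J:{G}, LZ:{A,T} ∪→ {A,G,T}; cost 1
[col 0] VW: children V:{C}, W:{G} ∪→ {C,G}; cost 1
[col 0] JLVWZ: children JLZ:{A,G,T}, VW:{C,G} ∩→ {G}; cost 0
[col 1] LZ: children L:{C}, Z:{C} ∩→ {C}; cost 0
[col 1] JLZ: children J:{T}, LZ:{C} ∪→ {C,T}; cost 1
[col 1] VW: children V:{T}, W:{T} ∩→ {T}; cost 0
[col 1] JLVWZ: children JLZ:{C,T}, VW:{T} ∩→ {T}; cost 0
[col 2] LZ: children L:{T}, Z:{T} ∩→ {T}; cost 0
[col 2] JLZ: children J:{A}, LZ:{T} ∪→ {A,T}; cost 1
[col 2] VW: children V:{A}, W:{C} ∪→ {A,C}; cost 1
[col 2] JLVWZ: children JLZ:{A,T}, VW:{A,C} ∩→ {A}; cost 0
[col 3] LZ: children L:{C}, Z:{A} ∪→ {A,C}; cost 1
[col 3] JLZ: children J:{A}, LZ:{A,C} ∩→ {A}; cost 0
[col 3] VW: children V:{T}, W:{A} ∪→ {A,T}; cost 1
[col 3] JLVWZ: children JLZ:{A}, VW:{A,T} ∩→ {A}; cost 0
per-site changes: [3, 1, 2, 2]; total = 8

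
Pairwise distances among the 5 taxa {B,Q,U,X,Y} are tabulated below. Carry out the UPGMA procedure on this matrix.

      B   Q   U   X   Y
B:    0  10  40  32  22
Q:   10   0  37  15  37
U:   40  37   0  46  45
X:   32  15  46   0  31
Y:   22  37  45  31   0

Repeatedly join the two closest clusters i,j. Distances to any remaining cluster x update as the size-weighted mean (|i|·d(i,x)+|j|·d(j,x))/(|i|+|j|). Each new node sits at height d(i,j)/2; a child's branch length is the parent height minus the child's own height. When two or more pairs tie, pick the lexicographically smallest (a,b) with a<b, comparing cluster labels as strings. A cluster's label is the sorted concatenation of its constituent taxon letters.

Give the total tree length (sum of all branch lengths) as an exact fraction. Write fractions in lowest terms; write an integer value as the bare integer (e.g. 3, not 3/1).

295/4

1. join B+Q (d=10) ⇒ BQ; edges |B|=5, |Q|=5
  updated: d(BQ,U)=77/2, d(BQ,X)=47/2, d(BQ,Y)=59/2
2. join BQ+X (d=47/2) ⇒ BQX; edges |BQ|=27/4, |X|=47/4
  updated: d(BQX,U)=41, d(BQX,Y)=30
3. join BQX+Y (d=30) ⇒ BQXY; edges |BQX|=13/4, |Y|=15
  updated: d(BQXY,U)=42
4. join BQXY+U (d=42) ⇒ BQUXY; edges |BQXY|=6, |U|=21
final tree: ((((B:5,Q:5):27/4,X:47/4):13/4,Y:15):6,U:21)
total length: 295/4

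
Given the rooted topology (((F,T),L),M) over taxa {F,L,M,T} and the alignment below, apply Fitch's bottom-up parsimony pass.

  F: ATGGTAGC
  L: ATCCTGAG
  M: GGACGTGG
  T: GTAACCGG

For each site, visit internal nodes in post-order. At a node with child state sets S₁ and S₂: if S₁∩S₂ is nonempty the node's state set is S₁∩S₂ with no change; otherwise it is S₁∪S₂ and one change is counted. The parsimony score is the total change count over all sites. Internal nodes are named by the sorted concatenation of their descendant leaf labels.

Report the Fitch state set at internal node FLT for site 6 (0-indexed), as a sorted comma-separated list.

site 0, node FT: F={A} ∪ T={G} → {A,G} (+1)
site 0, node FLT: FT={A,G} ∩ L={A} → {A} (+0)
site 0, node FLMT: FLT={A} ∪ M={G} → {A,G} (+1)
site 1, node FT: F={T} ∩ T={T} → {T} (+0)
site 1, node FLT: FT={T} ∩ L={T} → {T} (+0)
site 1, node FLMT: FLT={T} ∪ M={G} → {G,T} (+1)
site 2, node FT: F={G} ∪ T={A} → {A,G} (+1)
site 2, node FLT: FT={A,G} ∪ L={C} → {A,C,G} (+1)
site 2, node FLMT: FLT={A,C,G} ∩ M={A} → {A} (+0)
site 3, node FT: F={G} ∪ T={A} → {A,G} (+1)
site 3, node FLT: FT={A,G} ∪ L={C} → {A,C,G} (+1)
site 3, node FLMT: FLT={A,C,G} ∩ M={C} → {C} (+0)
site 4, node FT: F={T} ∪ T={C} → {C,T} (+1)
site 4, node FLT: FT={C,T} ∩ L={T} → {T} (+0)
site 4, node FLMT: FLT={T} ∪ M={G} → {G,T} (+1)
site 5, node FT: F={A} ∪ T={C} → {A,C} (+1)
site 5, node FLT: FT={A,C} ∪ L={G} → {A,C,G} (+1)
site 5, node FLMT: FLT={A,C,G} ∪ M={T} → {A,C,G,T} (+1)
site 6, node FT: F={G} ∩ T={G} → {G} (+0)
site 6, node FLT: FT={G} ∪ L={A} → {A,G} (+1)
site 6, node FLMT: FLT={A,G} ∩ M={G} → {G} (+0)
site 7, node FT: F={C} ∪ T={G} → {C,G} (+1)
site 7, node FLT: FT={C,G} ∩ L={G} → {G} (+0)
site 7, node FLMT: FLT={G} ∩ M={G} → {G} (+0)
per-site changes: [2, 1, 2, 2, 2, 3, 1, 1]; total = 14

A,G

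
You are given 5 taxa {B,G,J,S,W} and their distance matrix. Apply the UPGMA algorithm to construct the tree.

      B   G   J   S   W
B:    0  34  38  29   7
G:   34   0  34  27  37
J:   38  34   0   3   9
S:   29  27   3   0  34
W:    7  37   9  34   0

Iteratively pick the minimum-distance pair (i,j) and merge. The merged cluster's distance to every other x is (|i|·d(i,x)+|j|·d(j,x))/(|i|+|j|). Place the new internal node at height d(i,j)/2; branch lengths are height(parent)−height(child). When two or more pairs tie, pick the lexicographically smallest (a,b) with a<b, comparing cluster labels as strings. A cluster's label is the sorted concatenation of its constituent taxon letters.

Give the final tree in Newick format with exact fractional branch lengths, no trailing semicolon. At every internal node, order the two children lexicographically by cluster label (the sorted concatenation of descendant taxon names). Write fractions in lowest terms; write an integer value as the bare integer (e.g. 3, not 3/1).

(((B:7/2,W:7/2):41/4,(J:3/2,S:3/2):49/4):11/4,G:33/2)

step 1: merge (J,S) at d=3; branch lengths J→3/2, S→3/2; new cluster JS
  updated: d(B,JS)=67/2, d(G,JS)=61/2, d(JS,W)=43/2
step 2: merge (B,W) at d=7; branch lengths B→7/2, W→7/2; new cluster BW
  updated: d(BW,G)=71/2, d(BW,JS)=55/2
step 3: merge (BW,JS) at d=55/2; branch lengths BW→41/4, JS→49/4; new cluster BJSW
  updated: d(BJSW,G)=33
step 4: merge (BJSW,G) at d=33; branch lengths BJSW→11/4, G→33/2; new cluster BGJSW
final tree: (((B:7/2,W:7/2):41/4,(J:3/2,S:3/2):49/4):11/4,G:33/2)
total length: 207/4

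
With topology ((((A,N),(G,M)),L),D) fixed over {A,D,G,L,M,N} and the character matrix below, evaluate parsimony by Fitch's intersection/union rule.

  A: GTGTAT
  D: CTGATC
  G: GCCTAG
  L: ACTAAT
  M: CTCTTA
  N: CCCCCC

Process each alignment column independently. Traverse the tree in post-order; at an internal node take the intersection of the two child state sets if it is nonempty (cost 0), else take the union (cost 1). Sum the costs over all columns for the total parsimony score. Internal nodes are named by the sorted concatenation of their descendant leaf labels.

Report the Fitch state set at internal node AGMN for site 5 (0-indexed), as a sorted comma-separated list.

[col 0] AN: children A:{G}, N:{C} ∪→ {C,G}; cost 1
[col 0] GM: children G:{G}, M:{C} ∪→ {C,G}; cost 1
[col 0] AGMN: children AN:{C,G}, GM:{C,G} ∩→ {C,G}; cost 0
[col 0] AGLMN: children AGMN:{C,G}, L:{A} ∪→ {A,C,G}; cost 1
[col 0] ADGLMN: children AGLMN:{A,C,G}, D:{C} ∩→ {C}; cost 0
[col 1] AN: children A:{T}, N:{C} ∪→ {C,T}; cost 1
[col 1] GM: children G:{C}, M:{T} ∪→ {C,T}; cost 1
[col 1] AGMN: children AN:{C,T}, GM:{C,T} ∩→ {C,T}; cost 0
[col 1] AGLMN: children AGMN:{C,T}, L:{C} ∩→ {C}; cost 0
[col 1] ADGLMN: children AGLMN:{C}, D:{T} ∪→ {C,T}; cost 1
[col 2] AN: children A:{G}, N:{C} ∪→ {C,G}; cost 1
[col 2] GM: children G:{C}, M:{C} ∩→ {C}; cost 0
[col 2] AGMN: children AN:{C,G}, GM:{C} ∩→ {C}; cost 0
[col 2] AGLMN: children AGMN:{C}, L:{T} ∪→ {C,T}; cost 1
[col 2] ADGLMN: children AGLMN:{C,T}, D:{G} ∪→ {C,G,T}; cost 1
[col 3] AN: children A:{T}, N:{C} ∪→ {C,T}; cost 1
[col 3] GM: children G:{T}, M:{T} ∩→ {T}; cost 0
[col 3] AGMN: children AN:{C,T}, GM:{T} ∩→ {T}; cost 0
[col 3] AGLMN: children AGMN:{T}, L:{A} ∪→ {A,T}; cost 1
[col 3] ADGLMN: children AGLMN:{A,T}, D:{A} ∩→ {A}; cost 0
[col 4] AN: children A:{A}, N:{C} ∪→ {A,C}; cost 1
[col 4] GM: children G:{A}, M:{T} ∪→ {A,T}; cost 1
[col 4] AGMN: children AN:{A,C}, GM:{A,T} ∩→ {A}; cost 0
[col 4] AGLMN: children AGMN:{A}, L:{A} ∩→ {A}; cost 0
[col 4] ADGLMN: children AGLMN:{A}, D:{T} ∪→ {A,T}; cost 1
[col 5] AN: children A:{T}, N:{C} ∪→ {C,T}; cost 1
[col 5] GM: children G:{G}, M:{A} ∪→ {A,G}; cost 1
[col 5] AGMN: children AN:{C,T}, GM:{A,G} ∪→ {A,C,G,T}; cost 1
[col 5] AGLMN: children AGMN:{A,C,G,T}, L:{T} ∩→ {T}; cost 0
[col 5] ADGLMN: children AGLMN:{T}, D:{C} ∪→ {C,T}; cost 1
per-site changes: [3, 3, 3, 2, 3, 4]; total = 18

A,C,G,T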